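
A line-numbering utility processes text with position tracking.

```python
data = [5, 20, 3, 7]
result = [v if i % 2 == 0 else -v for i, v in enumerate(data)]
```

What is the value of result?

Step 1: For each (i, v), keep v if i is even, negate if odd:
  i=0 (even): keep 5
  i=1 (odd): negate to -20
  i=2 (even): keep 3
  i=3 (odd): negate to -7
Therefore result = [5, -20, 3, -7].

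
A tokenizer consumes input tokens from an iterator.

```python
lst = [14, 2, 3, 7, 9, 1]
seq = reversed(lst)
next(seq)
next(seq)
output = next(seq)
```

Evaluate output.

Step 1: reversed([14, 2, 3, 7, 9, 1]) gives iterator: [1, 9, 7, 3, 2, 14].
Step 2: First next() = 1, second next() = 9.
Step 3: Third next() = 7.
Therefore output = 7.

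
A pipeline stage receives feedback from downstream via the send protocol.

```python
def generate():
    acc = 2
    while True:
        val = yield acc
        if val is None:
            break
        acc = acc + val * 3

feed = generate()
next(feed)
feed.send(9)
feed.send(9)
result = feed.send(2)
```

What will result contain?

Step 1: next() -> yield acc=2.
Step 2: send(9) -> val=9, acc = 2 + 9*3 = 29, yield 29.
Step 3: send(9) -> val=9, acc = 29 + 9*3 = 56, yield 56.
Step 4: send(2) -> val=2, acc = 56 + 2*3 = 62, yield 62.
Therefore result = 62.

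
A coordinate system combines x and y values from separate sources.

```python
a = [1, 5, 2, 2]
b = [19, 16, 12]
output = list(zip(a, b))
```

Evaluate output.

Step 1: zip stops at shortest (len(a)=4, len(b)=3):
  Index 0: (1, 19)
  Index 1: (5, 16)
  Index 2: (2, 12)
Step 2: Last element of a (2) has no pair, dropped.
Therefore output = [(1, 19), (5, 16), (2, 12)].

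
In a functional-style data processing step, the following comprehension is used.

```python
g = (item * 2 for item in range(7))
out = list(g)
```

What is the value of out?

Step 1: For each item in range(7), compute item*2:
  item=0: 0*2 = 0
  item=1: 1*2 = 2
  item=2: 2*2 = 4
  item=3: 3*2 = 6
  item=4: 4*2 = 8
  item=5: 5*2 = 10
  item=6: 6*2 = 12
Therefore out = [0, 2, 4, 6, 8, 10, 12].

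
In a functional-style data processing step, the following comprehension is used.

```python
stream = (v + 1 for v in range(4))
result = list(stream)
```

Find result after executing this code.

Step 1: For each v in range(4), compute v+1:
  v=0: 0+1 = 1
  v=1: 1+1 = 2
  v=2: 2+1 = 3
  v=3: 3+1 = 4
Therefore result = [1, 2, 3, 4].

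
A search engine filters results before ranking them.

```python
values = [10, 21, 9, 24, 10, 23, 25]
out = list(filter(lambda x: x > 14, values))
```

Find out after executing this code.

Step 1: Filter elements > 14:
  10: removed
  21: kept
  9: removed
  24: kept
  10: removed
  23: kept
  25: kept
Therefore out = [21, 24, 23, 25].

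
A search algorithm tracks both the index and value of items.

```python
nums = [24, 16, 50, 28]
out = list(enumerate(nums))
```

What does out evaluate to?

Step 1: enumerate pairs each element with its index:
  (0, 24)
  (1, 16)
  (2, 50)
  (3, 28)
Therefore out = [(0, 24), (1, 16), (2, 50), (3, 28)].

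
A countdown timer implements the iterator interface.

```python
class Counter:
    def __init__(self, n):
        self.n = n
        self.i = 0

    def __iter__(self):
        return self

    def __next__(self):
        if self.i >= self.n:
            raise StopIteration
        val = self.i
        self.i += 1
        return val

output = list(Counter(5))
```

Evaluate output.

Step 1: Counter(5) creates an iterator counting 0 to 4.
Step 2: list() consumes all values: [0, 1, 2, 3, 4].
Therefore output = [0, 1, 2, 3, 4].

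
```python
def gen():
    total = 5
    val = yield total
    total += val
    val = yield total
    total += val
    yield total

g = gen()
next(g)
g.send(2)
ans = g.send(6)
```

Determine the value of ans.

Step 1: next() -> yield total=5.
Step 2: send(2) -> val=2, total = 5+2 = 7, yield 7.
Step 3: send(6) -> val=6, total = 7+6 = 13, yield 13.
Therefore ans = 13.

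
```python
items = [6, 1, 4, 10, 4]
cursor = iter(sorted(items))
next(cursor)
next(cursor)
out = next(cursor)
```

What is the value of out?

Step 1: sorted([6, 1, 4, 10, 4]) = [1, 4, 4, 6, 10].
Step 2: Create iterator and skip 2 elements.
Step 3: next() returns 4.
Therefore out = 4.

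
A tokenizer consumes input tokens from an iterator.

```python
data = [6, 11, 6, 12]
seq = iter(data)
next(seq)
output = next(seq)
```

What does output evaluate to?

Step 1: Create iterator over [6, 11, 6, 12].
Step 2: next() consumes 6.
Step 3: next() returns 11.
Therefore output = 11.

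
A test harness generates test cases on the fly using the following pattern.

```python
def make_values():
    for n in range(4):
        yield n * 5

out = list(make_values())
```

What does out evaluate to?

Step 1: For each n in range(4), yield n * 5:
  n=0: yield 0 * 5 = 0
  n=1: yield 1 * 5 = 5
  n=2: yield 2 * 5 = 10
  n=3: yield 3 * 5 = 15
Therefore out = [0, 5, 10, 15].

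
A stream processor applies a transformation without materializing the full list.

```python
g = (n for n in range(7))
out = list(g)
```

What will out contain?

Step 1: Generator expression iterates range(7): [0, 1, 2, 3, 4, 5, 6].
Step 2: list() collects all values.
Therefore out = [0, 1, 2, 3, 4, 5, 6].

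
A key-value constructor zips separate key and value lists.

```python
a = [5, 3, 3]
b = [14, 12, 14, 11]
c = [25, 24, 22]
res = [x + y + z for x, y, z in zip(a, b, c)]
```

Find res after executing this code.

Step 1: zip three lists (truncates to shortest, len=3):
  5 + 14 + 25 = 44
  3 + 12 + 24 = 39
  3 + 14 + 22 = 39
Therefore res = [44, 39, 39].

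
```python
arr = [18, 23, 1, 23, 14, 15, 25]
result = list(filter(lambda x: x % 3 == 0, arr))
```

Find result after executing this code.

Step 1: Filter elements divisible by 3:
  18 % 3 = 0: kept
  23 % 3 = 2: removed
  1 % 3 = 1: removed
  23 % 3 = 2: removed
  14 % 3 = 2: removed
  15 % 3 = 0: kept
  25 % 3 = 1: removed
Therefore result = [18, 15].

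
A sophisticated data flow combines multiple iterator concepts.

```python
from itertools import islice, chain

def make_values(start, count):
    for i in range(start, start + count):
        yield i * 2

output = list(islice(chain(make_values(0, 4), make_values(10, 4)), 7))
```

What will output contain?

Step 1: make_values(0, 4) yields [0, 2, 4, 6].
Step 2: make_values(10, 4) yields [20, 22, 24, 26].
Step 3: chain concatenates: [0, 2, 4, 6, 20, 22, 24, 26].
Step 4: islice takes first 7: [0, 2, 4, 6, 20, 22, 24].
Therefore output = [0, 2, 4, 6, 20, 22, 24].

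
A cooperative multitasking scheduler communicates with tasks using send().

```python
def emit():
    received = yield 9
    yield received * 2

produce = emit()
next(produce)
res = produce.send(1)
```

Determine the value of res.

Step 1: next(produce) advances to first yield, producing 9.
Step 2: send(1) resumes, received = 1.
Step 3: yield received * 2 = 1 * 2 = 2.
Therefore res = 2.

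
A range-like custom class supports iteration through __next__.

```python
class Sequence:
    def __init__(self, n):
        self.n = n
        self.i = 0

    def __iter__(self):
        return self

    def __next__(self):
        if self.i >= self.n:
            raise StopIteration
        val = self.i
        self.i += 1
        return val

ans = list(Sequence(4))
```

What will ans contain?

Step 1: Sequence(4) creates an iterator counting 0 to 3.
Step 2: list() consumes all values: [0, 1, 2, 3].
Therefore ans = [0, 1, 2, 3].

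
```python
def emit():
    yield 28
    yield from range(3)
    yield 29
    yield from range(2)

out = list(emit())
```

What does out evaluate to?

Step 1: Trace yields in order:
  yield 28
  yield 0
  yield 1
  yield 2
  yield 29
  yield 0
  yield 1
Therefore out = [28, 0, 1, 2, 29, 0, 1].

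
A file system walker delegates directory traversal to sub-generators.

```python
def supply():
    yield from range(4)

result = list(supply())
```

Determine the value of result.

Step 1: yield from delegates to the iterable, yielding each element.
Step 2: Collected values: [0, 1, 2, 3].
Therefore result = [0, 1, 2, 3].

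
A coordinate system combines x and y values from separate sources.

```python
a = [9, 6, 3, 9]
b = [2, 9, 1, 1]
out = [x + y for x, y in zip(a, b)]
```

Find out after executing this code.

Step 1: Add corresponding elements:
  9 + 2 = 11
  6 + 9 = 15
  3 + 1 = 4
  9 + 1 = 10
Therefore out = [11, 15, 4, 10].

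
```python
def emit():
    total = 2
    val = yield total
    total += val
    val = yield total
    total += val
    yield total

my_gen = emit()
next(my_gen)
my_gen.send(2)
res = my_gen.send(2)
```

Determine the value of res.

Step 1: next() -> yield total=2.
Step 2: send(2) -> val=2, total = 2+2 = 4, yield 4.
Step 3: send(2) -> val=2, total = 4+2 = 6, yield 6.
Therefore res = 6.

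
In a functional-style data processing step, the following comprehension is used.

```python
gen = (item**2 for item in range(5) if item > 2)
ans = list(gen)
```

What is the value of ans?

Step 1: For range(5), keep item > 2, then square:
  item=0: 0 <= 2, excluded
  item=1: 1 <= 2, excluded
  item=2: 2 <= 2, excluded
  item=3: 3 > 2, yield 3**2 = 9
  item=4: 4 > 2, yield 4**2 = 16
Therefore ans = [9, 16].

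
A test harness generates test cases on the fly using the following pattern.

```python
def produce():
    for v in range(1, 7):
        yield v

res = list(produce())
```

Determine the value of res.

Step 1: The generator yields each value from range(1, 7).
Step 2: list() consumes all yields: [1, 2, 3, 4, 5, 6].
Therefore res = [1, 2, 3, 4, 5, 6].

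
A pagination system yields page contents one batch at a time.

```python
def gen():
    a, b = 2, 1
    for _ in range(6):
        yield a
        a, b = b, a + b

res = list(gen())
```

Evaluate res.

Step 1: Fibonacci-like sequence starting with a=2, b=1:
  Iteration 1: yield a=2, then a,b = 1,3
  Iteration 2: yield a=1, then a,b = 3,4
  Iteration 3: yield a=3, then a,b = 4,7
  Iteration 4: yield a=4, then a,b = 7,11
  Iteration 5: yield a=7, then a,b = 11,18
  Iteration 6: yield a=11, then a,b = 18,29
Therefore res = [2, 1, 3, 4, 7, 11].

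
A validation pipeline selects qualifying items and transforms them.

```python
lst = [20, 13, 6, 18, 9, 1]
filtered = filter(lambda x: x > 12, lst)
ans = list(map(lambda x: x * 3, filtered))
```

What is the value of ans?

Step 1: Filter lst for elements > 12:
  20: kept
  13: kept
  6: removed
  18: kept
  9: removed
  1: removed
Step 2: Map x * 3 on filtered [20, 13, 18]:
  20 -> 60
  13 -> 39
  18 -> 54
Therefore ans = [60, 39, 54].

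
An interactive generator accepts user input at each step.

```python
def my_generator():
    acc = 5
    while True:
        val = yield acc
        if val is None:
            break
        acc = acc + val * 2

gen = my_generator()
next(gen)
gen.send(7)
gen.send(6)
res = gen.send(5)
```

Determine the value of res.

Step 1: next() -> yield acc=5.
Step 2: send(7) -> val=7, acc = 5 + 7*2 = 19, yield 19.
Step 3: send(6) -> val=6, acc = 19 + 6*2 = 31, yield 31.
Step 4: send(5) -> val=5, acc = 31 + 5*2 = 41, yield 41.
Therefore res = 41.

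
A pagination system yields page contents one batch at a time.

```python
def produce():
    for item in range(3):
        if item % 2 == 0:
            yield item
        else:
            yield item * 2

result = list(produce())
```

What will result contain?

Step 1: For each item in range(3), yield item if even, else item*2:
  item=0 (even): yield 0
  item=1 (odd): yield 1*2 = 2
  item=2 (even): yield 2
Therefore result = [0, 2, 2].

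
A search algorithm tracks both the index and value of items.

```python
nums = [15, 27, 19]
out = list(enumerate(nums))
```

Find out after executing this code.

Step 1: enumerate pairs each element with its index:
  (0, 15)
  (1, 27)
  (2, 19)
Therefore out = [(0, 15), (1, 27), (2, 19)].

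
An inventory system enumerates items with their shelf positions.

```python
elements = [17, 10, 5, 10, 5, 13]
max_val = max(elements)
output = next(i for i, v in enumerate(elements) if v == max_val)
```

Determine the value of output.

Step 1: max([17, 10, 5, 10, 5, 13]) = 17.
Step 2: Find first index where value == 17:
  Index 0: 17 == 17, found!
Therefore output = 0.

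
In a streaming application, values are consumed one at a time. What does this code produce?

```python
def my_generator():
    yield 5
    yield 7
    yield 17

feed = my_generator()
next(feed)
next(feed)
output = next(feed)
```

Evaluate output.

Step 1: my_generator() creates a generator.
Step 2: next(feed) yields 5 (consumed and discarded).
Step 3: next(feed) yields 7 (consumed and discarded).
Step 4: next(feed) yields 17, assigned to output.
Therefore output = 17.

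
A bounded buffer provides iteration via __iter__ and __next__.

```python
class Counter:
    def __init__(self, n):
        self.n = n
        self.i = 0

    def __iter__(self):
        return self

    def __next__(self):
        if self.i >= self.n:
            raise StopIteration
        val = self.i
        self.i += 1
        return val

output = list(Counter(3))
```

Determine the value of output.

Step 1: Counter(3) creates an iterator counting 0 to 2.
Step 2: list() consumes all values: [0, 1, 2].
Therefore output = [0, 1, 2].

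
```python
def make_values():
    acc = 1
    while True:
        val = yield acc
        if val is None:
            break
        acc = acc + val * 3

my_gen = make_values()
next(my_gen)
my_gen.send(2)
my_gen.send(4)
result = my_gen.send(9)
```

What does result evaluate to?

Step 1: next() -> yield acc=1.
Step 2: send(2) -> val=2, acc = 1 + 2*3 = 7, yield 7.
Step 3: send(4) -> val=4, acc = 7 + 4*3 = 19, yield 19.
Step 4: send(9) -> val=9, acc = 19 + 9*3 = 46, yield 46.
Therefore result = 46.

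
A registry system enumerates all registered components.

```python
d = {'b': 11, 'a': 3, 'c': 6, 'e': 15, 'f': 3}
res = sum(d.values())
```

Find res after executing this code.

Step 1: d.values() = [11, 3, 6, 15, 3].
Step 2: sum = 38.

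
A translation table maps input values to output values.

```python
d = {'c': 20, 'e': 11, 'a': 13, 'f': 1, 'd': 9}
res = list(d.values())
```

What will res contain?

Step 1: d.values() returns the dictionary values in insertion order.
Therefore res = [20, 11, 13, 1, 9].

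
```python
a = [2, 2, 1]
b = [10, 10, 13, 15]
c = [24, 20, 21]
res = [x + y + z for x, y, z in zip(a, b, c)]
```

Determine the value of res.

Step 1: zip three lists (truncates to shortest, len=3):
  2 + 10 + 24 = 36
  2 + 10 + 20 = 32
  1 + 13 + 21 = 35
Therefore res = [36, 32, 35].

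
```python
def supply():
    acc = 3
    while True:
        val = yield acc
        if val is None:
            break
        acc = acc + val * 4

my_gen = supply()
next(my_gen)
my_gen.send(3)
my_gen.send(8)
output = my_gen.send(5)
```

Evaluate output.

Step 1: next() -> yield acc=3.
Step 2: send(3) -> val=3, acc = 3 + 3*4 = 15, yield 15.
Step 3: send(8) -> val=8, acc = 15 + 8*4 = 47, yield 47.
Step 4: send(5) -> val=5, acc = 47 + 5*4 = 67, yield 67.
Therefore output = 67.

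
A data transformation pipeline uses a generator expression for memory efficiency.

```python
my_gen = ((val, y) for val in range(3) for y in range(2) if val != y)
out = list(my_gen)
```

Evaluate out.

Step 1: Nested generator over range(3) x range(2) where val != y:
  (0, 0): excluded (val == y)
  (0, 1): included
  (1, 0): included
  (1, 1): excluded (val == y)
  (2, 0): included
  (2, 1): included
Therefore out = [(0, 1), (1, 0), (2, 0), (2, 1)].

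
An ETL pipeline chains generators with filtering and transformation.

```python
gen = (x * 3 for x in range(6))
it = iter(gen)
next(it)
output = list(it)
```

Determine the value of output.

Step 1: Generator produces [0, 3, 6, 9, 12, 15].
Step 2: next(it) consumes first element (0).
Step 3: list(it) collects remaining: [3, 6, 9, 12, 15].
Therefore output = [3, 6, 9, 12, 15].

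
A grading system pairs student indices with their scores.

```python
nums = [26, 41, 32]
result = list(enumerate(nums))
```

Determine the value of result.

Step 1: enumerate pairs each element with its index:
  (0, 26)
  (1, 41)
  (2, 32)
Therefore result = [(0, 26), (1, 41), (2, 32)].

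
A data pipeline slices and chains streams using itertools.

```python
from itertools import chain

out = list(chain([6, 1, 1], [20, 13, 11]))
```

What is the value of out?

Step 1: chain() concatenates iterables: [6, 1, 1] + [20, 13, 11].
Therefore out = [6, 1, 1, 20, 13, 11].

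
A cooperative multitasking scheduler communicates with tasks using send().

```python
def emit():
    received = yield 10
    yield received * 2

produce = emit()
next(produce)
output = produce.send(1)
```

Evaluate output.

Step 1: next(produce) advances to first yield, producing 10.
Step 2: send(1) resumes, received = 1.
Step 3: yield received * 2 = 1 * 2 = 2.
Therefore output = 2.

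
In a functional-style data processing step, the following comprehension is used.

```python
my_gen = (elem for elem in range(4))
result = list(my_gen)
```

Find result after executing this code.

Step 1: Generator expression iterates range(4): [0, 1, 2, 3].
Step 2: list() collects all values.
Therefore result = [0, 1, 2, 3].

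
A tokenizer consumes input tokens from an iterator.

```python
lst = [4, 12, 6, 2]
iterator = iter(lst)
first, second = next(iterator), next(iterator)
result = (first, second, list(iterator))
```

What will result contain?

Step 1: Create iterator over [4, 12, 6, 2].
Step 2: first = 4, second = 12.
Step 3: Remaining elements: [6, 2].
Therefore result = (4, 12, [6, 2]).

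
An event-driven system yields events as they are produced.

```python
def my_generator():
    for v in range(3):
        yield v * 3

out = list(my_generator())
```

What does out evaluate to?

Step 1: For each v in range(3), yield v * 3:
  v=0: yield 0 * 3 = 0
  v=1: yield 1 * 3 = 3
  v=2: yield 2 * 3 = 6
Therefore out = [0, 3, 6].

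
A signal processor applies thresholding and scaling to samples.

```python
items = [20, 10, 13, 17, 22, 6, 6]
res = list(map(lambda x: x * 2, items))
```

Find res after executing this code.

Step 1: Apply lambda x: x * 2 to each element:
  20 -> 40
  10 -> 20
  13 -> 26
  17 -> 34
  22 -> 44
  6 -> 12
  6 -> 12
Therefore res = [40, 20, 26, 34, 44, 12, 12].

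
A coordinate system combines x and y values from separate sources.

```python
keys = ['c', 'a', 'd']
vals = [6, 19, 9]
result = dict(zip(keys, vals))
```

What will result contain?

Step 1: zip pairs keys with values:
  'c' -> 6
  'a' -> 19
  'd' -> 9
Therefore result = {'c': 6, 'a': 19, 'd': 9}.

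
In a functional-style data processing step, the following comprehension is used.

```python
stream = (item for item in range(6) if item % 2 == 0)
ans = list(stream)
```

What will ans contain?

Step 1: Filter range(6) keeping only even values:
  item=0: even, included
  item=1: odd, excluded
  item=2: even, included
  item=3: odd, excluded
  item=4: even, included
  item=5: odd, excluded
Therefore ans = [0, 2, 4].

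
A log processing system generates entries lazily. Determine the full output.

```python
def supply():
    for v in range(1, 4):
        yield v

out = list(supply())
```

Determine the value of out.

Step 1: The generator yields each value from range(1, 4).
Step 2: list() consumes all yields: [1, 2, 3].
Therefore out = [1, 2, 3].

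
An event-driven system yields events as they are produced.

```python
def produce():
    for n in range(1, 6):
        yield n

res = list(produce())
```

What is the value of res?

Step 1: The generator yields each value from range(1, 6).
Step 2: list() consumes all yields: [1, 2, 3, 4, 5].
Therefore res = [1, 2, 3, 4, 5].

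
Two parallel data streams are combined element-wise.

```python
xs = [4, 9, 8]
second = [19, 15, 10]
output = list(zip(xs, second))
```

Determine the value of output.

Step 1: zip pairs elements at same index:
  Index 0: (4, 19)
  Index 1: (9, 15)
  Index 2: (8, 10)
Therefore output = [(4, 19), (9, 15), (8, 10)].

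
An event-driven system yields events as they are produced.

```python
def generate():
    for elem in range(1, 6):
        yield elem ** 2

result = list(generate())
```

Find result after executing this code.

Step 1: For each elem in range(1, 6), yield elem**2:
  elem=1: yield 1**2 = 1
  elem=2: yield 2**2 = 4
  elem=3: yield 3**2 = 9
  elem=4: yield 4**2 = 16
  elem=5: yield 5**2 = 25
Therefore result = [1, 4, 9, 16, 25].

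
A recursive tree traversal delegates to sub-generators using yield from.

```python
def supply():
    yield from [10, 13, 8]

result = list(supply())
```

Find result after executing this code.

Step 1: yield from delegates to the iterable, yielding each element.
Step 2: Collected values: [10, 13, 8].
Therefore result = [10, 13, 8].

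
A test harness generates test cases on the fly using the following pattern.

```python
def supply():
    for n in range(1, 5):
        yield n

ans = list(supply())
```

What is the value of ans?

Step 1: The generator yields each value from range(1, 5).
Step 2: list() consumes all yields: [1, 2, 3, 4].
Therefore ans = [1, 2, 3, 4].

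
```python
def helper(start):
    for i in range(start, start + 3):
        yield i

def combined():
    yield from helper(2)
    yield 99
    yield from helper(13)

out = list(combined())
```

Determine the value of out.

Step 1: combined() delegates to helper(2):
  yield 2
  yield 3
  yield 4
Step 2: yield 99
Step 3: Delegates to helper(13):
  yield 13
  yield 14
  yield 15
Therefore out = [2, 3, 4, 99, 13, 14, 15].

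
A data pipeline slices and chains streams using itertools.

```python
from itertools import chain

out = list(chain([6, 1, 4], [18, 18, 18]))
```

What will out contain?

Step 1: chain() concatenates iterables: [6, 1, 4] + [18, 18, 18].
Therefore out = [6, 1, 4, 18, 18, 18].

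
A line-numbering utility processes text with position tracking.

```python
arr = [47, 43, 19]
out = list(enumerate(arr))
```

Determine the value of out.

Step 1: enumerate pairs each element with its index:
  (0, 47)
  (1, 43)
  (2, 19)
Therefore out = [(0, 47), (1, 43), (2, 19)].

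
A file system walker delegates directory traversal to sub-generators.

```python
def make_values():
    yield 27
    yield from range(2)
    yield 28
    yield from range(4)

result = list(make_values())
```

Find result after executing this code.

Step 1: Trace yields in order:
  yield 27
  yield 0
  yield 1
  yield 28
  yield 0
  yield 1
  yield 2
  yield 3
Therefore result = [27, 0, 1, 28, 0, 1, 2, 3].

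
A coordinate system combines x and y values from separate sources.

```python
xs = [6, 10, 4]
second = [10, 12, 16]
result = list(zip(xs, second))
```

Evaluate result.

Step 1: zip pairs elements at same index:
  Index 0: (6, 10)
  Index 1: (10, 12)
  Index 2: (4, 16)
Therefore result = [(6, 10), (10, 12), (4, 16)].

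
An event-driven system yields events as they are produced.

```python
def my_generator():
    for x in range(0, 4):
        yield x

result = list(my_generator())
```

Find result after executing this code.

Step 1: The generator yields each value from range(0, 4).
Step 2: list() consumes all yields: [0, 1, 2, 3].
Therefore result = [0, 1, 2, 3].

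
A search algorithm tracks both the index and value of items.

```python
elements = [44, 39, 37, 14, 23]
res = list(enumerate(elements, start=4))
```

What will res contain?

Step 1: enumerate with start=4:
  (4, 44)
  (5, 39)
  (6, 37)
  (7, 14)
  (8, 23)
Therefore res = [(4, 44), (5, 39), (6, 37), (7, 14), (8, 23)].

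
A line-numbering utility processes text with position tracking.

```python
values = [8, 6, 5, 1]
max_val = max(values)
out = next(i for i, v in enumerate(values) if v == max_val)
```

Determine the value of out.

Step 1: max([8, 6, 5, 1]) = 8.
Step 2: Find first index where value == 8:
  Index 0: 8 == 8, found!
Therefore out = 0.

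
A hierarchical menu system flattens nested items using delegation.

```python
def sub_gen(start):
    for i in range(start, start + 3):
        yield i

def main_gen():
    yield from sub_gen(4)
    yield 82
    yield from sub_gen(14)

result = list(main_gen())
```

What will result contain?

Step 1: main_gen() delegates to sub_gen(4):
  yield 4
  yield 5
  yield 6
Step 2: yield 82
Step 3: Delegates to sub_gen(14):
  yield 14
  yield 15
  yield 16
Therefore result = [4, 5, 6, 82, 14, 15, 16].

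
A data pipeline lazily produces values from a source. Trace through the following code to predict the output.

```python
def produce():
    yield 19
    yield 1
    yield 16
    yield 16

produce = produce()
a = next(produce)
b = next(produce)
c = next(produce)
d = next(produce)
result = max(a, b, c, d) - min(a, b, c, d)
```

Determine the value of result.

Step 1: Create generator and consume all values:
  a = next(produce) = 19
  b = next(produce) = 1
  c = next(produce) = 16
  d = next(produce) = 16
Step 2: max = 19, min = 1, result = 19 - 1 = 18.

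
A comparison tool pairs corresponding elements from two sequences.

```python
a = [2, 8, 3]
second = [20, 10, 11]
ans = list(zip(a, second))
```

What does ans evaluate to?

Step 1: zip pairs elements at same index:
  Index 0: (2, 20)
  Index 1: (8, 10)
  Index 2: (3, 11)
Therefore ans = [(2, 20), (8, 10), (3, 11)].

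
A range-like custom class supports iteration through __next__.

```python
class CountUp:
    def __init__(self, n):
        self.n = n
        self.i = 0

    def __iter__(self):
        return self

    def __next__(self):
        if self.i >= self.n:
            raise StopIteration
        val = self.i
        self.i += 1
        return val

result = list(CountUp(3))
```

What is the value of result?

Step 1: CountUp(3) creates an iterator counting 0 to 2.
Step 2: list() consumes all values: [0, 1, 2].
Therefore result = [0, 1, 2].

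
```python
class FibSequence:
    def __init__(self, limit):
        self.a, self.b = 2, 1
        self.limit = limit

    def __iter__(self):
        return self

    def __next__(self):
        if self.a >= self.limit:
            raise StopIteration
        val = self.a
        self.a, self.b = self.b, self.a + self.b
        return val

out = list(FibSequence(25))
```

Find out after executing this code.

Step 1: Fibonacci-like sequence (a=2, b=1) until >= 25:
  Yield 2, then a,b = 1,3
  Yield 1, then a,b = 3,4
  Yield 3, then a,b = 4,7
  Yield 4, then a,b = 7,11
  Yield 7, then a,b = 11,18
  Yield 11, then a,b = 18,29
  Yield 18, then a,b = 29,47
Step 2: 29 >= 25, stop.
Therefore out = [2, 1, 3, 4, 7, 11, 18].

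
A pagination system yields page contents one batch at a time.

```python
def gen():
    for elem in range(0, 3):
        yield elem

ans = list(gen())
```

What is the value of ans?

Step 1: The generator yields each value from range(0, 3).
Step 2: list() consumes all yields: [0, 1, 2].
Therefore ans = [0, 1, 2].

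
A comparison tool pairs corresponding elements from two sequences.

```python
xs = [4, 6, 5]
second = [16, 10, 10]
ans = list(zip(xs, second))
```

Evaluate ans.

Step 1: zip pairs elements at same index:
  Index 0: (4, 16)
  Index 1: (6, 10)
  Index 2: (5, 10)
Therefore ans = [(4, 16), (6, 10), (5, 10)].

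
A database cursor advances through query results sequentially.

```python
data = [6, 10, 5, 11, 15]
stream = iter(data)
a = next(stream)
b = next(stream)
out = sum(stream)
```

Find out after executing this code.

Step 1: Create iterator over [6, 10, 5, 11, 15].
Step 2: a = next() = 6, b = next() = 10.
Step 3: sum() of remaining [5, 11, 15] = 31.
Therefore out = 31.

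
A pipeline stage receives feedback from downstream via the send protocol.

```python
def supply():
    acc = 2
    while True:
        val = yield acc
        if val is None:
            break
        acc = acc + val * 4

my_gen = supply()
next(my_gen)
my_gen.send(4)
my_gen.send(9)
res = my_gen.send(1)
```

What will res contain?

Step 1: next() -> yield acc=2.
Step 2: send(4) -> val=4, acc = 2 + 4*4 = 18, yield 18.
Step 3: send(9) -> val=9, acc = 18 + 9*4 = 54, yield 54.
Step 4: send(1) -> val=1, acc = 54 + 1*4 = 58, yield 58.
Therefore res = 58.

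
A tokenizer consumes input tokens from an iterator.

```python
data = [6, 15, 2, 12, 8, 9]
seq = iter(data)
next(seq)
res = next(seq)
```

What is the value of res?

Step 1: Create iterator over [6, 15, 2, 12, 8, 9].
Step 2: next() consumes 6.
Step 3: next() returns 15.
Therefore res = 15.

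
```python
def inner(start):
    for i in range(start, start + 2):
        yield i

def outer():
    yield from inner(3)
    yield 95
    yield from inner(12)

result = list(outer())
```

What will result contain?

Step 1: outer() delegates to inner(3):
  yield 3
  yield 4
Step 2: yield 95
Step 3: Delegates to inner(12):
  yield 12
  yield 13
Therefore result = [3, 4, 95, 12, 13].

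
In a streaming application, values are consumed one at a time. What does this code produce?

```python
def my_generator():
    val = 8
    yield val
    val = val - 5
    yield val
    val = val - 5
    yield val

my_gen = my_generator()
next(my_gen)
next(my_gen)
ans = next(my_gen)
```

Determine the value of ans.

Step 1: Trace through generator execution:
  Yield 1: val starts at 8, yield 8
  Yield 2: val = 8 - 5 = 3, yield 3
  Yield 3: val = 3 - 5 = -2, yield -2
Step 2: First next() gets 8, second next() gets the second value, third next() yields -2.
Therefore ans = -2.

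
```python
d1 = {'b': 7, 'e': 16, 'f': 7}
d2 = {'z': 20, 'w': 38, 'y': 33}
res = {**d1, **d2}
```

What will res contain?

Step 1: Merge d1 and d2 (d2 values override on key conflicts).
Step 2: d1 has keys ['b', 'e', 'f'], d2 has keys ['z', 'w', 'y'].
Therefore res = {'b': 7, 'e': 16, 'f': 7, 'z': 20, 'w': 38, 'y': 33}.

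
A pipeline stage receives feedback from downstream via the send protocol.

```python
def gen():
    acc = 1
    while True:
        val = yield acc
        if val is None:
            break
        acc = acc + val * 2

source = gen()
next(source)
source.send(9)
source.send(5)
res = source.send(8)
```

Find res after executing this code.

Step 1: next() -> yield acc=1.
Step 2: send(9) -> val=9, acc = 1 + 9*2 = 19, yield 19.
Step 3: send(5) -> val=5, acc = 19 + 5*2 = 29, yield 29.
Step 4: send(8) -> val=8, acc = 29 + 8*2 = 45, yield 45.
Therefore res = 45.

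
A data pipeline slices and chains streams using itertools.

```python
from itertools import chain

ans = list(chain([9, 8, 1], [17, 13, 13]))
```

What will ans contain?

Step 1: chain() concatenates iterables: [9, 8, 1] + [17, 13, 13].
Therefore ans = [9, 8, 1, 17, 13, 13].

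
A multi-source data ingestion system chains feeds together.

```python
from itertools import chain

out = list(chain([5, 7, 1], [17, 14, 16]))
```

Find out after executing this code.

Step 1: chain() concatenates iterables: [5, 7, 1] + [17, 14, 16].
Therefore out = [5, 7, 1, 17, 14, 16].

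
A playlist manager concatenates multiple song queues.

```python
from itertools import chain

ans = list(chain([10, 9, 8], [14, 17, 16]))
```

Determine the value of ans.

Step 1: chain() concatenates iterables: [10, 9, 8] + [14, 17, 16].
Therefore ans = [10, 9, 8, 14, 17, 16].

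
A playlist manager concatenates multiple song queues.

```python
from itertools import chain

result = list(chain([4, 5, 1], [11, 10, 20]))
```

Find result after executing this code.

Step 1: chain() concatenates iterables: [4, 5, 1] + [11, 10, 20].
Therefore result = [4, 5, 1, 11, 10, 20].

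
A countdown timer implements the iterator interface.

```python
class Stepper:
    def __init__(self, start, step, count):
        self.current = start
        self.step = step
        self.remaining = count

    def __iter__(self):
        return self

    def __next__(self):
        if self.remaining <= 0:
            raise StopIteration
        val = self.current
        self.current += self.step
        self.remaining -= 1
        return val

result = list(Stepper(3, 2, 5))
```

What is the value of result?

Step 1: Stepper starts at 3, increments by 2, for 5 steps:
  Yield 3, then current += 2
  Yield 5, then current += 2
  Yield 7, then current += 2
  Yield 9, then current += 2
  Yield 11, then current += 2
Therefore result = [3, 5, 7, 9, 11].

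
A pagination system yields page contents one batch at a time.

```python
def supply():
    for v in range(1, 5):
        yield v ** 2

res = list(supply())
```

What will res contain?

Step 1: For each v in range(1, 5), yield v**2:
  v=1: yield 1**2 = 1
  v=2: yield 2**2 = 4
  v=3: yield 3**2 = 9
  v=4: yield 4**2 = 16
Therefore res = [1, 4, 9, 16].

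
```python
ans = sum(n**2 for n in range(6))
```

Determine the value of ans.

Step 1: Compute n**2 for each n in range(6):
  n=0: 0**2 = 0
  n=1: 1**2 = 1
  n=2: 2**2 = 4
  n=3: 3**2 = 9
  n=4: 4**2 = 16
  n=5: 5**2 = 25
Step 2: sum = 0 + 1 + 4 + 9 + 16 + 25 = 55.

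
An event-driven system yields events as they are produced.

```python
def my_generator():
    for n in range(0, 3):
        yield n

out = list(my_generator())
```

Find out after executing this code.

Step 1: The generator yields each value from range(0, 3).
Step 2: list() consumes all yields: [0, 1, 2].
Therefore out = [0, 1, 2].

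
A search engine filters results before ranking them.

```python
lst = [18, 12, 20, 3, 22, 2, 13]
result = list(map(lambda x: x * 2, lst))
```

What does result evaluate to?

Step 1: Apply lambda x: x * 2 to each element:
  18 -> 36
  12 -> 24
  20 -> 40
  3 -> 6
  22 -> 44
  2 -> 4
  13 -> 26
Therefore result = [36, 24, 40, 6, 44, 4, 26].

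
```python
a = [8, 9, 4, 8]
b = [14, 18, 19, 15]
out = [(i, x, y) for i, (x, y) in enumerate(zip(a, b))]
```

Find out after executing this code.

Step 1: enumerate(zip(a, b)) gives index with paired elements:
  i=0: (8, 14)
  i=1: (9, 18)
  i=2: (4, 19)
  i=3: (8, 15)
Therefore out = [(0, 8, 14), (1, 9, 18), (2, 4, 19), (3, 8, 15)].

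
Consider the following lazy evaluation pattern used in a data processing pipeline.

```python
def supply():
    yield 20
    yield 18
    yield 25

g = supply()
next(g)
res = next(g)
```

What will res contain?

Step 1: supply() creates a generator.
Step 2: next(g) yields 20 (consumed and discarded).
Step 3: next(g) yields 18, assigned to res.
Therefore res = 18.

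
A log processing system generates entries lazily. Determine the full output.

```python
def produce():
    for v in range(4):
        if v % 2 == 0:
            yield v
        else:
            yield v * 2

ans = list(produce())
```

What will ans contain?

Step 1: For each v in range(4), yield v if even, else v*2:
  v=0 (even): yield 0
  v=1 (odd): yield 1*2 = 2
  v=2 (even): yield 2
  v=3 (odd): yield 3*2 = 6
Therefore ans = [0, 2, 2, 6].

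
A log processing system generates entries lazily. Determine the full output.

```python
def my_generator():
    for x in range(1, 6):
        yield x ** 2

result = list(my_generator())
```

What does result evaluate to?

Step 1: For each x in range(1, 6), yield x**2:
  x=1: yield 1**2 = 1
  x=2: yield 2**2 = 4
  x=3: yield 3**2 = 9
  x=4: yield 4**2 = 16
  x=5: yield 5**2 = 25
Therefore result = [1, 4, 9, 16, 25].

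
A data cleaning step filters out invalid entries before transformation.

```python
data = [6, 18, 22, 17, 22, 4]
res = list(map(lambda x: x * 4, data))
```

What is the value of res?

Step 1: Apply lambda x: x * 4 to each element:
  6 -> 24
  18 -> 72
  22 -> 88
  17 -> 68
  22 -> 88
  4 -> 16
Therefore res = [24, 72, 88, 68, 88, 16].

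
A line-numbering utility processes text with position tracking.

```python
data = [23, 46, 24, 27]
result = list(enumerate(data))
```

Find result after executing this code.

Step 1: enumerate pairs each element with its index:
  (0, 23)
  (1, 46)
  (2, 24)
  (3, 27)
Therefore result = [(0, 23), (1, 46), (2, 24), (3, 27)].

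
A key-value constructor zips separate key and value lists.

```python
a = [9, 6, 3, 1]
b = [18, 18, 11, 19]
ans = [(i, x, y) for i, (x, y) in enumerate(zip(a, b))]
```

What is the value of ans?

Step 1: enumerate(zip(a, b)) gives index with paired elements:
  i=0: (9, 18)
  i=1: (6, 18)
  i=2: (3, 11)
  i=3: (1, 19)
Therefore ans = [(0, 9, 18), (1, 6, 18), (2, 3, 11), (3, 1, 19)].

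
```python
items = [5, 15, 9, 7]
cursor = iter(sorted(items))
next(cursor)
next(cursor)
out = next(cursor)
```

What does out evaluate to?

Step 1: sorted([5, 15, 9, 7]) = [5, 7, 9, 15].
Step 2: Create iterator and skip 2 elements.
Step 3: next() returns 9.
Therefore out = 9.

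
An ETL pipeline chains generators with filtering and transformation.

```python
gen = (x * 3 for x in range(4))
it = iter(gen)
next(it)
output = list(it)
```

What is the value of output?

Step 1: Generator produces [0, 3, 6, 9].
Step 2: next(it) consumes first element (0).
Step 3: list(it) collects remaining: [3, 6, 9].
Therefore output = [3, 6, 9].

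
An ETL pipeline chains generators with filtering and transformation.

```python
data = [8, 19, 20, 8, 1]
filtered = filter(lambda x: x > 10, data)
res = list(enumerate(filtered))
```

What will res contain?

Step 1: Filter [8, 19, 20, 8, 1] for > 10: [19, 20].
Step 2: enumerate re-indexes from 0: [(0, 19), (1, 20)].
Therefore res = [(0, 19), (1, 20)].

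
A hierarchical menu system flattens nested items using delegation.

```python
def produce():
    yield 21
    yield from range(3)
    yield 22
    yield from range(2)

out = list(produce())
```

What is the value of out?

Step 1: Trace yields in order:
  yield 21
  yield 0
  yield 1
  yield 2
  yield 22
  yield 0
  yield 1
Therefore out = [21, 0, 1, 2, 22, 0, 1].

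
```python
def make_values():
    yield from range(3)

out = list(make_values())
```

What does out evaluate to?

Step 1: yield from delegates to the iterable, yielding each element.
Step 2: Collected values: [0, 1, 2].
Therefore out = [0, 1, 2].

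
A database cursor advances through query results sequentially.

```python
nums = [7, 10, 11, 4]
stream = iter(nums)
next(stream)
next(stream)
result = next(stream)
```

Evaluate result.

Step 1: Create iterator over [7, 10, 11, 4].
Step 2: next() consumes 7.
Step 3: next() consumes 10.
Step 4: next() returns 11.
Therefore result = 11.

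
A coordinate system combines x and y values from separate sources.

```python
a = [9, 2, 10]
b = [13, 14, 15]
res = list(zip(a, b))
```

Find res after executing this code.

Step 1: zip pairs elements at same index:
  Index 0: (9, 13)
  Index 1: (2, 14)
  Index 2: (10, 15)
Therefore res = [(9, 13), (2, 14), (10, 15)].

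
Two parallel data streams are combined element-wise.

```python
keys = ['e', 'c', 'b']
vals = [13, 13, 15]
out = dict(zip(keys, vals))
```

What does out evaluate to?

Step 1: zip pairs keys with values:
  'e' -> 13
  'c' -> 13
  'b' -> 15
Therefore out = {'e': 13, 'c': 13, 'b': 15}.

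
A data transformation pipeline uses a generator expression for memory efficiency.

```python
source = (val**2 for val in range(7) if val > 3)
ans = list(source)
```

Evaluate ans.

Step 1: For range(7), keep val > 3, then square:
  val=0: 0 <= 3, excluded
  val=1: 1 <= 3, excluded
  val=2: 2 <= 3, excluded
  val=3: 3 <= 3, excluded
  val=4: 4 > 3, yield 4**2 = 16
  val=5: 5 > 3, yield 5**2 = 25
  val=6: 6 > 3, yield 6**2 = 36
Therefore ans = [16, 25, 36].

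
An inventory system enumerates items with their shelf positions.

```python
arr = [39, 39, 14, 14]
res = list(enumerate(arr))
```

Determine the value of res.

Step 1: enumerate pairs each element with its index:
  (0, 39)
  (1, 39)
  (2, 14)
  (3, 14)
Therefore res = [(0, 39), (1, 39), (2, 14), (3, 14)].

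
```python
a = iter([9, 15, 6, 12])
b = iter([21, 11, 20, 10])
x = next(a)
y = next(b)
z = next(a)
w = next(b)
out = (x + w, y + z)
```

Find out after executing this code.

Step 1: a iterates [9, 15, 6, 12], b iterates [21, 11, 20, 10].
Step 2: x = next(a) = 9, y = next(b) = 21.
Step 3: z = next(a) = 15, w = next(b) = 11.
Step 4: out = (9 + 11, 21 + 15) = (20, 36).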